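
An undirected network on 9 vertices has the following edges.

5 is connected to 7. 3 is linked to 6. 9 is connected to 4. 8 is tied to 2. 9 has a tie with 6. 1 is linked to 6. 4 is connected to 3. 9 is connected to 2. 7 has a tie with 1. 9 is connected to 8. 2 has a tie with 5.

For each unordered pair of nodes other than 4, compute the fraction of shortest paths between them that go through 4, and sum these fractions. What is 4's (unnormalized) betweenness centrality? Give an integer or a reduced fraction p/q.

11/6

Pairs whose geodesics pass through 4 — 3–5: 1/3; 3–2: 1/2; 3–8: 1/2; 3–9: 1/2.
All other pairs contribute 0.
Summing the contributions gives betweenness(4) = 11/6.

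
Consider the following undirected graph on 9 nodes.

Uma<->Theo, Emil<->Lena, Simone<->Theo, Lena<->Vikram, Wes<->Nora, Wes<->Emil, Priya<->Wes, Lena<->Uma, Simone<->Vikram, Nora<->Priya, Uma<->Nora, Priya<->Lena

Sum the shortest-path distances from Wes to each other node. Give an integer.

Distances from Wes: Emil:1, Lena:2, Nora:1, Priya:1, Simone:4, Theo:3, Uma:2, Vikram:3.
Sum = 1 + 2 + 1 + 1 + 4 + 3 + 2 + 3 = 17.

17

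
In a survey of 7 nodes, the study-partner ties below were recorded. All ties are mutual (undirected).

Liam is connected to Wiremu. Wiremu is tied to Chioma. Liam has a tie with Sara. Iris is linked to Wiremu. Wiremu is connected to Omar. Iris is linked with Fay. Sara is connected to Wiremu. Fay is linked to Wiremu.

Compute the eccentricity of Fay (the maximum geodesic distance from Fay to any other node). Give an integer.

Distances from Fay: Chioma:2, Iris:1, Liam:2, Omar:2, Sara:2, Wiremu:1.
The largest is 2 (to Chioma, Omar, Sara, and Liam), so the eccentricity of Fay is 2.

2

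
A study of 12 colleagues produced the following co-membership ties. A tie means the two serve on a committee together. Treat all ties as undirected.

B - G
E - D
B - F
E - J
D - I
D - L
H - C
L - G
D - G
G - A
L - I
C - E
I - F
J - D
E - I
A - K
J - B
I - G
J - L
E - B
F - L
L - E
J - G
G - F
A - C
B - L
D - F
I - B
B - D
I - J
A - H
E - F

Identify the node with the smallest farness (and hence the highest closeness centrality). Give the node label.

Farness (sum of distances to all others) for each node — A:18, B:17, C:19, D:17, E:16, F:18, G:15, H:26, I:17, J:18, K:28, L:17.
The smallest farness is 15, for G, so G has the highest closeness.

G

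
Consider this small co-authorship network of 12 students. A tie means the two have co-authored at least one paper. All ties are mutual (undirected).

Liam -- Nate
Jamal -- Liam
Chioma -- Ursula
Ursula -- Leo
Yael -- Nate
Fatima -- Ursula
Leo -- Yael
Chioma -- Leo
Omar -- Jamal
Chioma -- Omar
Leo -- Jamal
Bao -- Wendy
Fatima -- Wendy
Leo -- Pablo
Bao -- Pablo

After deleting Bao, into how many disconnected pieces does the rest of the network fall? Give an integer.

1

Bao's neighbors (Pablo and Wendy) remain reachable from one another through other ties, so the rest of the network stays in one piece.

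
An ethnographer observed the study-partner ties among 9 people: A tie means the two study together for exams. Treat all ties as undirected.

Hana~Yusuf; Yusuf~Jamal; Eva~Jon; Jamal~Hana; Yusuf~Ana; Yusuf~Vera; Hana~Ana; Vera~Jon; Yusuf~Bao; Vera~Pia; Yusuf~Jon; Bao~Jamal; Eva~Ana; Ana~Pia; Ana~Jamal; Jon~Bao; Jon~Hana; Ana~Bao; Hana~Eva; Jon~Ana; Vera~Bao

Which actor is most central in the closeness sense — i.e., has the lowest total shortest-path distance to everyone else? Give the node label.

Ana

Farness (sum of distances to all others) for each node — Ana:9, Bao:11, Eva:13, Hana:11, Jamal:12, Jon:10, Pia:14, Vera:12, Yusuf:10.
The smallest farness is 9, for Ana, so Ana has the highest closeness.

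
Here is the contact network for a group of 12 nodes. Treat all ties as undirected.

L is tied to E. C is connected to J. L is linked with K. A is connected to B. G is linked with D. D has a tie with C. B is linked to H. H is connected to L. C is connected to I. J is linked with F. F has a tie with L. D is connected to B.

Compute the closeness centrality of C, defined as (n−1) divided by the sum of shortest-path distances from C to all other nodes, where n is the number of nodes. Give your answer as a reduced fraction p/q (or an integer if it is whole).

11/26

Distances from C: A:3, B:2, D:1, E:4, F:2, G:2, H:3, I:1, J:1, K:4, L:3. Sum = 26.
n = 12, so closeness = 11/26.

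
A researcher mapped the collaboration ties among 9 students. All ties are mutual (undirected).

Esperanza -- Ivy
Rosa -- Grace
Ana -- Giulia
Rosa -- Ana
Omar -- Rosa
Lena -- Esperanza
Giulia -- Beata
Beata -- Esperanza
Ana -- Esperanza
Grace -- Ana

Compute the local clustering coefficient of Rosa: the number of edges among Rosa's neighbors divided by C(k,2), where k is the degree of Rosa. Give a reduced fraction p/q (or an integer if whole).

Rosa's neighbors: Ana, Grace, and Omar (k = 3).
Possible neighbor pairs: C(3,2) = 3. Edges among them: Ana–Grace → e = 1.
Clustering(Rosa) = 1/3.

1/3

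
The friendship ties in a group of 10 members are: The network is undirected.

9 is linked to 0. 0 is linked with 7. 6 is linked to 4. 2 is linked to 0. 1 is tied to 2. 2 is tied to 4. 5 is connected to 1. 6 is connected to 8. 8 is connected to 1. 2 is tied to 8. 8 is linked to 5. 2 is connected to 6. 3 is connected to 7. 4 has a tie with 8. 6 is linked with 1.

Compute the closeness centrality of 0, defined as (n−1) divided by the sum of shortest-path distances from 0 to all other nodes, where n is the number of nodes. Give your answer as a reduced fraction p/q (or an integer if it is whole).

Distances from 0: 1:2, 2:1, 3:2, 4:2, 5:3, 6:2, 7:1, 8:2, 9:1. Sum = 16.
n = 10, so closeness = 9/16.

9/16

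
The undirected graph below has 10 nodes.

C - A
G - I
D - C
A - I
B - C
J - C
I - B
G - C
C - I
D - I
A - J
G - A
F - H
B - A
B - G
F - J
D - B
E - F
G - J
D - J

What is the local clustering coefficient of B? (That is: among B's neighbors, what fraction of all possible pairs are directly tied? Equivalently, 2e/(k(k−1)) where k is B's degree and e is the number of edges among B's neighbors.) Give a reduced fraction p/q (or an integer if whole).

4/5

B's neighbors: A, C, D, G, and I (k = 5).
Possible neighbor pairs: C(5,2) = 10. Edges among them: A–C, A–G, A–I, C–D, C–G, C–I, D–I, G–I → e = 8.
Clustering(B) = 8/10 = 4/5.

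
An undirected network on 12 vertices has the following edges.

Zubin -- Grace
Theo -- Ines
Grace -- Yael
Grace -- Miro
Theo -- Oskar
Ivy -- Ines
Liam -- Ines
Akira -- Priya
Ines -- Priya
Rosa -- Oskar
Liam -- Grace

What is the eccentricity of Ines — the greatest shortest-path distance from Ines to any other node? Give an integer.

Distances from Ines: Akira:2, Grace:2, Ivy:1, Liam:1, Miro:3, Oskar:2, Priya:1, Rosa:3, Theo:1, Yael:3, Zubin:3.
The largest is 3 (to Rosa, Yael, Zubin, and Miro), so the eccentricity of Ines is 3.

3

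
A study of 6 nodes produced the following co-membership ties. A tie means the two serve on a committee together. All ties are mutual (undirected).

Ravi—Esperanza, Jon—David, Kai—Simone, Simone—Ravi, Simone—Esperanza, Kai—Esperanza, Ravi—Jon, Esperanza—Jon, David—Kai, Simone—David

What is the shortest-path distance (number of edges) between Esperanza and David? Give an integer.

One shortest route is Esperanza – Jon – David, which uses 2 edges, and Esperanza and David are not directly tied, so nothing shorter exists. So d(Esperanza,David) = 2.

2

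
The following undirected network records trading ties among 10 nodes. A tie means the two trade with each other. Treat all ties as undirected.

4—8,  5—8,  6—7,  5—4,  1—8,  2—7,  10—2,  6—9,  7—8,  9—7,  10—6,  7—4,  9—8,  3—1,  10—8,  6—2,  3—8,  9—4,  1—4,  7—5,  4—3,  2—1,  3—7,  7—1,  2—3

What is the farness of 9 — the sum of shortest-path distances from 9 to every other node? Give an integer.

Distances from 9: 1:2, 2:2, 3:2, 4:1, 5:2, 6:1, 7:1, 8:1, 10:2.
Sum = 2 + 2 + 2 + 1 + 2 + 1 + 1 + 1 + 2 = 14.

14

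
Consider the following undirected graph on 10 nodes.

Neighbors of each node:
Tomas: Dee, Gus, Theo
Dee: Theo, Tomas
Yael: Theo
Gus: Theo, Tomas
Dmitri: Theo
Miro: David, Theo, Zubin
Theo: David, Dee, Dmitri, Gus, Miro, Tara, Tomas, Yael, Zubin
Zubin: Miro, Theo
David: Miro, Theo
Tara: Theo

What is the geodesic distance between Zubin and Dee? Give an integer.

2

One shortest route is Zubin – Theo – Dee, which uses 2 edges, and Zubin and Dee are not directly tied, so nothing shorter exists. So d(Zubin,Dee) = 2.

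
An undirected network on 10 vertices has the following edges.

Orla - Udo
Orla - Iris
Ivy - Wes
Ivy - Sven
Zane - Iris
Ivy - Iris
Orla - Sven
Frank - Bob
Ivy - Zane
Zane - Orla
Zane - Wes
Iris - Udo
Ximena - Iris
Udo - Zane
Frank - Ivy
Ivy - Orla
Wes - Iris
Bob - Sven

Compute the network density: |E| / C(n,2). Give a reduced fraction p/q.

There are 18 edges and 10 nodes, so the maximum possible is C(10,2) = 45.
Density = 18/45 = 2/5.

2/5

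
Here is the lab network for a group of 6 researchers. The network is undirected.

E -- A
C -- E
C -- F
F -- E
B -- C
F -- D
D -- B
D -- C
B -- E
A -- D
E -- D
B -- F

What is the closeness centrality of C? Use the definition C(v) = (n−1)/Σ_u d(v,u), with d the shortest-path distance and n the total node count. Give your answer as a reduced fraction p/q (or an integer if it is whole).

Distances from C: A:2, B:1, D:1, E:1, F:1. Sum = 6.
n = 6, so closeness = 5/6.

5/6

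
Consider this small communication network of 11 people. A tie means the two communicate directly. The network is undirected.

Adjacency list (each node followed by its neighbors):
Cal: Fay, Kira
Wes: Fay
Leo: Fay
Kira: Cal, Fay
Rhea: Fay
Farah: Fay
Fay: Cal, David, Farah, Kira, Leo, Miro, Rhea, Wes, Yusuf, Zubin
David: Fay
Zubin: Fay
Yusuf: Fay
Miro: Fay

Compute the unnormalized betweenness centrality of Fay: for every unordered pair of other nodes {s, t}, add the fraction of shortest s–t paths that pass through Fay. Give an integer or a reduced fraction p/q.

44

Pairs whose geodesics pass through Fay — Leo–Zubin: 1; Leo–Wes: 1; Leo–Rhea: 1; Leo–Cal: 1; Leo–Miro: 1; Leo–David: 1; Leo–Yusuf: 1; Leo–Farah: 1; Leo–Kira: 1; Zubin–Wes: 1; Zubin–Rhea: 1; Zubin–Cal: 1; Zubin–Miro: 1; Zubin–David: 1 … (+30 more pairs).
All other pairs contribute 0.
Summing the contributions gives betweenness(Fay) = 44.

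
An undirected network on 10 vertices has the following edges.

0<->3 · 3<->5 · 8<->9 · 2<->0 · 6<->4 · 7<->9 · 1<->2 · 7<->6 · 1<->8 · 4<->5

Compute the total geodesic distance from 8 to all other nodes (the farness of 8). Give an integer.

Distances from 8: 0:3, 1:1, 2:2, 3:4, 4:4, 5:5, 6:3, 7:2, 9:1.
Sum = 3 + 1 + 2 + 4 + 4 + 5 + 3 + 2 + 1 = 25.

25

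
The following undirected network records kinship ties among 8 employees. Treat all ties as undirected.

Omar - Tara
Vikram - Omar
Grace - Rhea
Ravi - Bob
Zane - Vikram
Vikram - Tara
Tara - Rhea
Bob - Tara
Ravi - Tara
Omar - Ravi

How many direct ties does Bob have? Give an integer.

Bob is directly tied to Ravi and Tara. That is 2 neighbors, so the degree of Bob is 2.

2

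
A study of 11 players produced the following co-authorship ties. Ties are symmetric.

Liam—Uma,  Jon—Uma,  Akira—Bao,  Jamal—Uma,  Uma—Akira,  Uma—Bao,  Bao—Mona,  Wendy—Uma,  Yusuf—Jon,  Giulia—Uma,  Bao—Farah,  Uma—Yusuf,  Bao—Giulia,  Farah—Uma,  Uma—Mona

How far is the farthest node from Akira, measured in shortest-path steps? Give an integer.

Distances from Akira: Bao:1, Farah:2, Giulia:2, Jamal:2, Jon:2, Liam:2, Mona:2, Uma:1, Wendy:2, Yusuf:2.
The largest is 2 (to Yusuf, Farah, Mona, Jamal, Liam, Giulia, Wendy, and Jon), so the eccentricity of Akira is 2.

2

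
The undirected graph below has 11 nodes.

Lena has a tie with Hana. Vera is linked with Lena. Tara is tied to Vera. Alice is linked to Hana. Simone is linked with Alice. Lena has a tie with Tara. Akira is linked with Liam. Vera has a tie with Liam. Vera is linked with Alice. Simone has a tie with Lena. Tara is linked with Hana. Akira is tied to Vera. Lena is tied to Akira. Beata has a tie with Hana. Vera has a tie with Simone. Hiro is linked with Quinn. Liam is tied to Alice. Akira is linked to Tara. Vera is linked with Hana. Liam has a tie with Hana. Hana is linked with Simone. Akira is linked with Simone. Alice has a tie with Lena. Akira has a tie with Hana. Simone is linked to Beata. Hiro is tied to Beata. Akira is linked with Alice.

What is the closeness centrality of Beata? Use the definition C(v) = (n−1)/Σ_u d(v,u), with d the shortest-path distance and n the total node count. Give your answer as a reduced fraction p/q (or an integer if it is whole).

10/17

Distances from Beata: Akira:2, Alice:2, Hana:1, Hiro:1, Lena:2, Liam:2, Quinn:2, Simone:1, Tara:2, Vera:2. Sum = 17.
n = 11, so closeness = 10/17.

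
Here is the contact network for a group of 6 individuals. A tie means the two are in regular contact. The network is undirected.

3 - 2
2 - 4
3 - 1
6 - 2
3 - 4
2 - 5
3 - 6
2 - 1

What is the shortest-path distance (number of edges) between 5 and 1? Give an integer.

One shortest route is 5 – 2 – 1, which uses 2 edges, and 5 and 1 are not directly tied, so nothing shorter exists. So d(5,1) = 2.

2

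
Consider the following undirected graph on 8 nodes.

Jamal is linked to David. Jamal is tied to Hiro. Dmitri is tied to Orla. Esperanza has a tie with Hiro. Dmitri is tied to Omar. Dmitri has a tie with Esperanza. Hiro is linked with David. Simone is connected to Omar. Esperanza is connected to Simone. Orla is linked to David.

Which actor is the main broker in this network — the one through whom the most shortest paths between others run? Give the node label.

Unnormalized betweenness of each node: David:17/6, Dmitri:17/3, Esperanza:43/6, Hiro:31/6, Jamal:0, Omar:1, Orla:17/6, Simone:4/3.
Esperanza has the largest value, 43/6, making it the main broker — the node through which the most shortest paths run.

Esperanza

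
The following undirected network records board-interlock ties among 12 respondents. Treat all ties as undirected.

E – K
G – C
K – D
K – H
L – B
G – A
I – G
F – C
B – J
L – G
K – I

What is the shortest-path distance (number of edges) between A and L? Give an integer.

2

One shortest route is A – G – L, which uses 2 edges, and A and L are not directly tied, so nothing shorter exists. So d(A,L) = 2.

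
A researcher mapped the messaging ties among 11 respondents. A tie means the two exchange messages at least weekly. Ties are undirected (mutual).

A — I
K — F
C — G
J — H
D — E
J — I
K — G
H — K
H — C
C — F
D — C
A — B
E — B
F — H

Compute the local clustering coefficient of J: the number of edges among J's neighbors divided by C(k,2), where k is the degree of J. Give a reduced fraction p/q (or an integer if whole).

J's neighbors: H and I (k = 2).
Possible neighbor pairs: C(2,2) = 1. Edges among them: none → e = 0.
Clustering(J) = 0/1.

0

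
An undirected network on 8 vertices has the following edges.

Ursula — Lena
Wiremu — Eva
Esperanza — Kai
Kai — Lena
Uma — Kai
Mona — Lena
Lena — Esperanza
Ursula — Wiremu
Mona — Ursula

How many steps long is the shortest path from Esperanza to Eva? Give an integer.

One shortest route is Esperanza – Lena – Ursula – Wiremu – Eva, which uses 4 edges, and at distance 3 from Esperanza we only reach {Wiremu}, which does not include Eva. So d(Esperanza,Eva) = 4.

4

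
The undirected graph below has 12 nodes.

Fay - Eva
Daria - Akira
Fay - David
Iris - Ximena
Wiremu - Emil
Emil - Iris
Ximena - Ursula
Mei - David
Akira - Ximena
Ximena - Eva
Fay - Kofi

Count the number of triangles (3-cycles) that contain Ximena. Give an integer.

0

Ximena's neighbors are Akira, Eva, Iris, and Ursula, but none of them are tied to each other, so no triangle contains Ximena.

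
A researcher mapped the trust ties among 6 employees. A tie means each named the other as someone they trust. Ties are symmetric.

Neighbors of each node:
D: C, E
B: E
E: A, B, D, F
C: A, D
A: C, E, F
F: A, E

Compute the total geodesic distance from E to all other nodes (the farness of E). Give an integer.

6

Distances from E: A:1, B:1, C:2, D:1, F:1.
Sum = 1 + 1 + 2 + 1 + 1 = 6.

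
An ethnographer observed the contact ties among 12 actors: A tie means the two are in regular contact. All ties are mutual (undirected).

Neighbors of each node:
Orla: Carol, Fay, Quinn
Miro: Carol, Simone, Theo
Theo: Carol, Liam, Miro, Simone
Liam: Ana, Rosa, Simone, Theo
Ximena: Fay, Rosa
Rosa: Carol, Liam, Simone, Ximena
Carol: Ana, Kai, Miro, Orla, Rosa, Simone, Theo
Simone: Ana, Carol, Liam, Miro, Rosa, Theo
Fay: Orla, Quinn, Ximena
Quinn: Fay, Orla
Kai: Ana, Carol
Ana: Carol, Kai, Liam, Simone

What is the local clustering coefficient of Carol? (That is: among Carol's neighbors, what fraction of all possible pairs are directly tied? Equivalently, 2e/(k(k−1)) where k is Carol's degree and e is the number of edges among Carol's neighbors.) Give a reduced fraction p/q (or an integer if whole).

Carol's neighbors: Ana, Kai, Miro, Orla, Rosa, Simone, and Theo (k = 7).
Possible neighbor pairs: C(7,2) = 21. Edges among them: Ana–Kai, Ana–Simone, Miro–Simone, Miro–Theo, Rosa–Simone, Simone–Theo → e = 6.
Clustering(Carol) = 6/21 = 2/7.

2/7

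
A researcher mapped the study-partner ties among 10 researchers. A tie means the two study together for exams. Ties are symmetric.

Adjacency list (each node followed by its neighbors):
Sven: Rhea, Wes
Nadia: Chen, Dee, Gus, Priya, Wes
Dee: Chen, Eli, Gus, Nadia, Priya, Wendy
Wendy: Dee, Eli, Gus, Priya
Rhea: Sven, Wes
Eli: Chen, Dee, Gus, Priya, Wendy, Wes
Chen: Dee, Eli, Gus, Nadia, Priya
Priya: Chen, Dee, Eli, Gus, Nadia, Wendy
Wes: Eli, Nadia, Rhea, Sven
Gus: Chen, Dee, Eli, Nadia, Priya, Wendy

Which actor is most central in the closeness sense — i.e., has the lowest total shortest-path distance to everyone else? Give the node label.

Eli

Farness (sum of distances to all others) for each node — Chen:15, Dee:14, Eli:12, Gus:14, Nadia:13, Priya:14, Rhea:21, Sven:21, Wendy:16, Wes:14.
The smallest farness is 12, for Eli, so Eli has the highest closeness.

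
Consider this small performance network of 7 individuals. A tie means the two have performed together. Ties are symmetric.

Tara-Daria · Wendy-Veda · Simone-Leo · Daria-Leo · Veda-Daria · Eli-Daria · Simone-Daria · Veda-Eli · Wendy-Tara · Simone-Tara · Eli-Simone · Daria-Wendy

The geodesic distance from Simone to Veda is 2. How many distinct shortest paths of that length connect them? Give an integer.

2

The shortest distance is 2. The length-2 paths are: Simone–Eli–Veda; Simone–Daria–Veda.
That gives 2 distinct shortest paths.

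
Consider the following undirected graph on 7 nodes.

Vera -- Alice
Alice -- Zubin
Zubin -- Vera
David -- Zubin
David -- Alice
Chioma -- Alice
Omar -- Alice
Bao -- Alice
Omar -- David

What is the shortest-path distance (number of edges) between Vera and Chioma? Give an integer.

One shortest route is Vera – Alice – Chioma, which uses 2 edges, and Vera and Chioma are not directly tied, so nothing shorter exists. So d(Vera,Chioma) = 2.

2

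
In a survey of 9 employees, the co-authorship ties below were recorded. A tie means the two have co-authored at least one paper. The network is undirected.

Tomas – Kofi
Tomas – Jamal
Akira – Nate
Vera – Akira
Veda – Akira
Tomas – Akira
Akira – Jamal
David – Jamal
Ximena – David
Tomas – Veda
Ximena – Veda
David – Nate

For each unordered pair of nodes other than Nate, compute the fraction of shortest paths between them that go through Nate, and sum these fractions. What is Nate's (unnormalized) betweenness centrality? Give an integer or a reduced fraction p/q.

Pairs whose geodesics pass through Nate — David–Akira: 1/2; David–Vera: 1/2.
All other pairs contribute 0.
Summing the contributions gives betweenness(Nate) = 1.

1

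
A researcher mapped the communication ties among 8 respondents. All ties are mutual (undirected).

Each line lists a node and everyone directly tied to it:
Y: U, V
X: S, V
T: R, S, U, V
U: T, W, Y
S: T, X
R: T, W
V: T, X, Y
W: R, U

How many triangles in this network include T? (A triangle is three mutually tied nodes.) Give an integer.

T's neighbors are R, S, U, and V, but none of them are tied to each other, so no triangle contains T.

0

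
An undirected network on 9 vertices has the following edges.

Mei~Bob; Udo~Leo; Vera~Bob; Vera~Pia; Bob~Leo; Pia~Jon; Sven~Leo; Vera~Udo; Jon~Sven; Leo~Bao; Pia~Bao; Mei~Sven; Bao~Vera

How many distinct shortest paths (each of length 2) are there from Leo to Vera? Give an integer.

The shortest distance is 2. The length-2 paths are: Leo–Udo–Vera; Leo–Bob–Vera; Leo–Bao–Vera.
That gives 3 distinct shortest paths.

3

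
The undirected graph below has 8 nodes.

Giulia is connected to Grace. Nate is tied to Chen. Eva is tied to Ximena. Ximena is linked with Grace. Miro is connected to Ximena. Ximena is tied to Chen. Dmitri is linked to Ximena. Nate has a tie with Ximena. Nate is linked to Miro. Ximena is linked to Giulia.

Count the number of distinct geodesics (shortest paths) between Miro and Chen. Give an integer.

2

The shortest distance is 2. The length-2 paths are: Miro–Ximena–Chen; Miro–Nate–Chen.
That gives 2 distinct shortest paths.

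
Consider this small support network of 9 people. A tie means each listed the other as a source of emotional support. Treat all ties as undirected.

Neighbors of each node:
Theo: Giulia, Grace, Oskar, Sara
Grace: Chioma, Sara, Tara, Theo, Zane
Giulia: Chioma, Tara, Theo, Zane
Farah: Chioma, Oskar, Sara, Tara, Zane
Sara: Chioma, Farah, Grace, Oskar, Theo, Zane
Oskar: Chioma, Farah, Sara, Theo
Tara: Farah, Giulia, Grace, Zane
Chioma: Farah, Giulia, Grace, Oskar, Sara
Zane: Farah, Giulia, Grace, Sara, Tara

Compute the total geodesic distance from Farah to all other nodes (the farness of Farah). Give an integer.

11

Distances from Farah: Chioma:1, Giulia:2, Grace:2, Oskar:1, Sara:1, Tara:1, Theo:2, Zane:1.
Sum = 1 + 2 + 2 + 1 + 1 + 1 + 2 + 1 = 11.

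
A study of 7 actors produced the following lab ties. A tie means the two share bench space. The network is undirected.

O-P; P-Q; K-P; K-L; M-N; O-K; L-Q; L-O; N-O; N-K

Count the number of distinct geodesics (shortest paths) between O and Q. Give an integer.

The shortest distance is 2. The length-2 paths are: O–L–Q; O–P–Q.
That gives 2 distinct shortest paths.

2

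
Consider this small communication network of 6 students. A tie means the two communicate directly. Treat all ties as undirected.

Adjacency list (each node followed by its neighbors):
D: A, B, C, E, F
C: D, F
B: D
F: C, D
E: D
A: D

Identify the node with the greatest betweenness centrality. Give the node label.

Unnormalized betweenness of each node: A:0, B:0, C:0, D:9, E:0, F:0.
D has the largest value, 9, making it the main broker — the node through which the most shortest paths run.

D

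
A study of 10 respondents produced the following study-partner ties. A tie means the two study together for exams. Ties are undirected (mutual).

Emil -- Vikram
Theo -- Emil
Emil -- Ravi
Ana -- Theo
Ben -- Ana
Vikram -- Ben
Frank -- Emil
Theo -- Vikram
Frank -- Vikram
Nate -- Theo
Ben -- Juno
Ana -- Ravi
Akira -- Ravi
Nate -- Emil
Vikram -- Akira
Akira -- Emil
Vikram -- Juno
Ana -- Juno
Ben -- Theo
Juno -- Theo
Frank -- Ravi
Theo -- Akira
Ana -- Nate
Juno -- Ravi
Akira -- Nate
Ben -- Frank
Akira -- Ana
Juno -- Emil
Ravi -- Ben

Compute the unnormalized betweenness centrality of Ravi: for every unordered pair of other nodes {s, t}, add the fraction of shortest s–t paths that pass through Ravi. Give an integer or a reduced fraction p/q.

29/15

Pairs whose geodesics pass through Ravi — Frank–Akira: 1/3; Frank–Juno: 1/4; Frank–Ana: 1/2; Ben–Emil: 1/5; Ben–Akira: 1/4; Emil–Ana: 1/5; Akira–Juno: 1/5.
All other pairs contribute 0.
Summing the contributions gives betweenness(Ravi) = 29/15.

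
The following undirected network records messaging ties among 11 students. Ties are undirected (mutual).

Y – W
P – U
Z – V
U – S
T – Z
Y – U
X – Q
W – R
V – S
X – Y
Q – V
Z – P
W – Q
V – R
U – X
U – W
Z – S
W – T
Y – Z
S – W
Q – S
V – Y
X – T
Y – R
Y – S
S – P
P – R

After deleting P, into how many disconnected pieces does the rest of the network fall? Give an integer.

P's neighbors (R, S, U, and Z) remain reachable from one another through other ties, so the rest of the network stays in one piece.

1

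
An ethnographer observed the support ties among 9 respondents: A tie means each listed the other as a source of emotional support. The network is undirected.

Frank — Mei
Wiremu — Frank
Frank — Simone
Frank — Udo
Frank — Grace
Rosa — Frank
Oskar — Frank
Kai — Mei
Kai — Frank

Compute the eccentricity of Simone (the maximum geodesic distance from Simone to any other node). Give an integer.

2

Distances from Simone: Frank:1, Grace:2, Kai:2, Mei:2, Oskar:2, Rosa:2, Udo:2, Wiremu:2.
The largest is 2 (to Mei, Rosa, Oskar, Grace, Wiremu, Kai, and Udo), so the eccentricity of Simone is 2.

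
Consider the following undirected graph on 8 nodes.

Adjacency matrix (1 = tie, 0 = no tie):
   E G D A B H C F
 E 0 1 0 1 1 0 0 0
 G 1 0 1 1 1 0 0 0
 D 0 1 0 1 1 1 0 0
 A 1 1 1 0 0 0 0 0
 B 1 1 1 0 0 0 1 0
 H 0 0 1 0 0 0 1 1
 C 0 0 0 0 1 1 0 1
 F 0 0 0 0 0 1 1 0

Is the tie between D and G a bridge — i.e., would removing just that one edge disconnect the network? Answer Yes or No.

No

Even without that edge, D still reaches G via D – A – G, so the network stays connected. Not a bridge.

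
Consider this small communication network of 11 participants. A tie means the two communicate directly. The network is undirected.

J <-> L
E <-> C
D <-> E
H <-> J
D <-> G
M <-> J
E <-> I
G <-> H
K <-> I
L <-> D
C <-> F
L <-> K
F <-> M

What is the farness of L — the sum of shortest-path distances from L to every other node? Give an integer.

19

Distances from L: C:3, D:1, E:2, F:3, G:2, H:2, I:2, J:1, K:1, M:2.
Sum = 3 + 1 + 2 + 3 + 2 + 2 + 2 + 1 + 1 + 2 = 19.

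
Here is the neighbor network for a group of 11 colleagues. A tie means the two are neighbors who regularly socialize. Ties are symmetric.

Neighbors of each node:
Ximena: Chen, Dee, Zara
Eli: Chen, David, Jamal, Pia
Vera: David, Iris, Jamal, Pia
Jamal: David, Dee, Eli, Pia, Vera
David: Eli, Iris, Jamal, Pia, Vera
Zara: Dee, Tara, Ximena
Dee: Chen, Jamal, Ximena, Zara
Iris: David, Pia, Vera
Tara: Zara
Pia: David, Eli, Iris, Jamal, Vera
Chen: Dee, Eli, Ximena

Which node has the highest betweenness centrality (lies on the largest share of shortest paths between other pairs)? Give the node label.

Unnormalized betweenness of each node: Chen:127/30, David:199/60, Dee:1001/60, Eli:113/20, Iris:0, Jamal:83/5, Pia:199/60, Tara:0, Vera:23/15, Ximena:5/3, Zara:9.
Dee has the largest value, 1001/60, making it the main broker — the node through which the most shortest paths run.

Dee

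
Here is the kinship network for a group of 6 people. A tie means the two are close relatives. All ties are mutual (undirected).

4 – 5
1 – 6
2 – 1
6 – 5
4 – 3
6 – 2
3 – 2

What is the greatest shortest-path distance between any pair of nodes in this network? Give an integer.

3

Eccentricity of each node (its greatest distance to any other): 1:3, 2:2, 3:2, 4:3, 5:2, 6:2.
The maximum eccentricity is 3, realized for instance by the pair 4–1 via 4 – 5 – 6 – 1. So the diameter is 3.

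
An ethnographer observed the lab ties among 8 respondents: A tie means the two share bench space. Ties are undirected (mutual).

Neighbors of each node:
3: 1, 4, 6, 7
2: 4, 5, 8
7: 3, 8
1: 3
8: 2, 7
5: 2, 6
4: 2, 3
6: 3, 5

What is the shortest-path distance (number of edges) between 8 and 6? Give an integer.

One shortest route is 8 – 2 – 5 – 6, which uses 3 edges, and at distance 2 from 8 we only reach {3, 4, 5}, which does not include 6. So d(8,6) = 3.

3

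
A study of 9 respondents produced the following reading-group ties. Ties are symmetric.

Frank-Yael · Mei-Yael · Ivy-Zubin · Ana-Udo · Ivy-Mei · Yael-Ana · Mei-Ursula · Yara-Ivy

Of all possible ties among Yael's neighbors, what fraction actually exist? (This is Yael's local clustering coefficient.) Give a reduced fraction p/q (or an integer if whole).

0

Yael's neighbors: Ana, Frank, and Mei (k = 3).
Possible neighbor pairs: C(3,2) = 3. Edges among them: none → e = 0.
Clustering(Yael) = 0/3 = 0.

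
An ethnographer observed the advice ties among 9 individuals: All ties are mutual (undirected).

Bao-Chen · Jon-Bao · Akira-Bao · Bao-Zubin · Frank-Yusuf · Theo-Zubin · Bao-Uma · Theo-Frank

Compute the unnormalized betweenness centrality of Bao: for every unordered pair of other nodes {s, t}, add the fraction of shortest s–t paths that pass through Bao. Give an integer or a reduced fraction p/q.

Pairs whose geodesics pass through Bao — Yusuf–Chen: 1; Yusuf–Uma: 1; Yusuf–Jon: 1; Yusuf–Akira: 1; Theo–Chen: 1; Theo–Uma: 1; Theo–Jon: 1; Theo–Akira: 1; Chen–Uma: 1; Chen–Frank: 1; Chen–Jon: 1; Chen–Akira: 1; Chen–Zubin: 1; Uma–Frank: 1 … (+8 more pairs).
All other pairs contribute 0.
Summing the contributions gives betweenness(Bao) = 22.

22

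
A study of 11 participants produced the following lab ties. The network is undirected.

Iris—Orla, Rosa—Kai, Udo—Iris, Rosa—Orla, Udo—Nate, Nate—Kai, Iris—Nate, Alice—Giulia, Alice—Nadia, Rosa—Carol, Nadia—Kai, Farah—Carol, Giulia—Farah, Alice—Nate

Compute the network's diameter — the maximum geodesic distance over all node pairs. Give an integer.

Eccentricity of each node (its greatest distance to any other): Alice:3, Carol:4, Farah:4, Giulia:4, Iris:4, Kai:3, Nadia:3, Nate:3, Orla:4, Rosa:3, Udo:4.
The maximum eccentricity is 4, realized for instance by the pair Orla–Giulia via Orla – Rosa – Carol – Farah – Giulia. So the diameter is 4.

4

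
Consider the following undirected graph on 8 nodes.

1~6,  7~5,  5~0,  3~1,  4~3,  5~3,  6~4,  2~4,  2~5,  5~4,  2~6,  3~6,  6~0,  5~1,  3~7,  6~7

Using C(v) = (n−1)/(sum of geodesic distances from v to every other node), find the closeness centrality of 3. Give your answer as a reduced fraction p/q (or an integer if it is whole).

7/9

Distances from 3: 0:2, 1:1, 2:2, 4:1, 5:1, 6:1, 7:1. Sum = 9.
n = 8, so closeness = 7/9.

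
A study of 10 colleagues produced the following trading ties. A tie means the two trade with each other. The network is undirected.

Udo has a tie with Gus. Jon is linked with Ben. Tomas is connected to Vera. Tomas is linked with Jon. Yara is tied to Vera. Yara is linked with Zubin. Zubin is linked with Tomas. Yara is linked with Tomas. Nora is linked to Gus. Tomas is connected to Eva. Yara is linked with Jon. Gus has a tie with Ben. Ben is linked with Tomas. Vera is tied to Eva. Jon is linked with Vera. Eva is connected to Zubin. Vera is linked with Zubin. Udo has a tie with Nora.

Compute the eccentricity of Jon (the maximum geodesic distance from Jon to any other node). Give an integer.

Distances from Jon: Ben:1, Eva:2, Gus:2, Nora:3, Tomas:1, Udo:3, Vera:1, Yara:1, Zubin:2.
The largest is 3 (to Udo and Nora), so the eccentricity of Jon is 3.

3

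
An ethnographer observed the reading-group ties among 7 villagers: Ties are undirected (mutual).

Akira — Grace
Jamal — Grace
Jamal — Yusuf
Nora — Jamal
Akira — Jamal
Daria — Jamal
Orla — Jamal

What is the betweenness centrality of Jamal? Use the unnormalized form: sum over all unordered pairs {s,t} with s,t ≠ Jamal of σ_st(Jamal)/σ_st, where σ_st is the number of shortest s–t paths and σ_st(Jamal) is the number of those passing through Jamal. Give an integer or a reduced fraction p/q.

14

Pairs whose geodesics pass through Jamal — Akira–Orla: 1; Akira–Yusuf: 1; Akira–Daria: 1; Akira–Nora: 1; Grace–Orla: 1; Grace–Yusuf: 1; Grace–Daria: 1; Grace–Nora: 1; Orla–Yusuf: 1; Orla–Daria: 1; Orla–Nora: 1; Yusuf–Daria: 1; Yusuf–Nora: 1; Daria–Nora: 1.
All other pairs contribute 0.
Summing the contributions gives betweenness(Jamal) = 14.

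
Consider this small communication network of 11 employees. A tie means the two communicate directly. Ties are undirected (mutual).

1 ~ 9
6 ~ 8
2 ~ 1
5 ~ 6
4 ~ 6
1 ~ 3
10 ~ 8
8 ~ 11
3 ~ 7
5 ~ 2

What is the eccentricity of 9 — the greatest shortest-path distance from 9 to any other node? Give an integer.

Distances from 9: 1:1, 2:2, 3:2, 4:5, 5:3, 6:4, 7:3, 8:5, 10:6, 11:6.
The largest is 6 (to 11 and 10), so the eccentricity of 9 is 6.

6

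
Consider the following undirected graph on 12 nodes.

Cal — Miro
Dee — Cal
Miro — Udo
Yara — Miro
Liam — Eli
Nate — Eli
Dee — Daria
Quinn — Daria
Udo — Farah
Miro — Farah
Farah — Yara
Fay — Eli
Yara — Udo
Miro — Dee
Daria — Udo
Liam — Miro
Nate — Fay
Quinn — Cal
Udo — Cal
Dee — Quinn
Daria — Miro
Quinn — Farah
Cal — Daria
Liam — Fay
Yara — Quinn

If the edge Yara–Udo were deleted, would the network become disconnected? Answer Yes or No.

No

Even without that edge, Yara still reaches Udo via Yara – Miro – Udo, so the network stays connected. Not a bridge.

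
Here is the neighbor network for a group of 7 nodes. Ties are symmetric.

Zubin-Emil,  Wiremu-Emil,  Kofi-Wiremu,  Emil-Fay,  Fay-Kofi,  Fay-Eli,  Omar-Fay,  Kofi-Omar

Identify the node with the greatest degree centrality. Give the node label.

Fay

Degrees — Eli:1, Emil:3, Fay:4, Kofi:3, Omar:2, Wiremu:2, Zubin:1.
The maximum is 4, attained only by Fay.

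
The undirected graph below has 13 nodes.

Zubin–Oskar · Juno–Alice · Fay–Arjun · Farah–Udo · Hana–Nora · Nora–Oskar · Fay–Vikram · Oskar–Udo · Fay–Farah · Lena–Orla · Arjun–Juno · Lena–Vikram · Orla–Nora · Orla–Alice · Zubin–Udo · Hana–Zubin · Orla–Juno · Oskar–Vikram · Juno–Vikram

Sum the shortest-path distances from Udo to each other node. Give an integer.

27

Distances from Udo: Alice:4, Arjun:3, Farah:1, Fay:2, Hana:2, Juno:3, Lena:3, Nora:2, Orla:3, Oskar:1, Vikram:2, Zubin:1.
Sum = 4 + 3 + 1 + 2 + 2 + 3 + 3 + 2 + 3 + 1 + 2 + 1 = 27.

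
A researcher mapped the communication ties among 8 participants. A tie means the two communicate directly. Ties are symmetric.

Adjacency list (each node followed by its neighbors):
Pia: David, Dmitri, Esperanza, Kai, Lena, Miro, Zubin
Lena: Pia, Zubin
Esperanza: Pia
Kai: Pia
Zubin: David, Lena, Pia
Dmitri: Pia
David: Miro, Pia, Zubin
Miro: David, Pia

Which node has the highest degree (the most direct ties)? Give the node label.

Degrees — David:3, Dmitri:1, Esperanza:1, Kai:1, Lena:2, Miro:2, Pia:7, Zubin:3.
The maximum is 7, attained only by Pia.

Pia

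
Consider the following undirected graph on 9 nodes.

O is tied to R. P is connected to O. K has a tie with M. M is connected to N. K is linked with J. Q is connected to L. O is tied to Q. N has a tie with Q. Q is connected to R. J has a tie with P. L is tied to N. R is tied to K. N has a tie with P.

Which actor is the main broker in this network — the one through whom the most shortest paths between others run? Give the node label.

Unnormalized betweenness of each node: J:1, K:11/3, L:0, M:3/2, N:7, O:11/6, P:9/2, Q:13/3, R:19/6.
N has the largest value, 7, making it the main broker — the node through which the most shortest paths run.

N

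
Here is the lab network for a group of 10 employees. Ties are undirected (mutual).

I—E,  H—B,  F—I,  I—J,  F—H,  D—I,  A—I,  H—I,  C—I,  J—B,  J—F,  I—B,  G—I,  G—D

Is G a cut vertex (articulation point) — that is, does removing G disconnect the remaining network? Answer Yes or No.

Even without G, every remaining node can still reach every other (the residual graph is connected), so G is not a cut vertex.

No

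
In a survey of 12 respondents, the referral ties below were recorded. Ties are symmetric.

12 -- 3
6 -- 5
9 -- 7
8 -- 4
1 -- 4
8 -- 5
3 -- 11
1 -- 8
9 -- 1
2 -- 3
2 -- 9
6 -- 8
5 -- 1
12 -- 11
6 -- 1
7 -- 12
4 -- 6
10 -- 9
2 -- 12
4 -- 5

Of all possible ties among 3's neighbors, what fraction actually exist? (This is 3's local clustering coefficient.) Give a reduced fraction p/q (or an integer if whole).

2/3

3's neighbors: 2, 11, and 12 (k = 3).
Possible neighbor pairs: C(3,2) = 3. Edges among them: 2–12, 11–12 → e = 2.
Clustering(3) = 2/3.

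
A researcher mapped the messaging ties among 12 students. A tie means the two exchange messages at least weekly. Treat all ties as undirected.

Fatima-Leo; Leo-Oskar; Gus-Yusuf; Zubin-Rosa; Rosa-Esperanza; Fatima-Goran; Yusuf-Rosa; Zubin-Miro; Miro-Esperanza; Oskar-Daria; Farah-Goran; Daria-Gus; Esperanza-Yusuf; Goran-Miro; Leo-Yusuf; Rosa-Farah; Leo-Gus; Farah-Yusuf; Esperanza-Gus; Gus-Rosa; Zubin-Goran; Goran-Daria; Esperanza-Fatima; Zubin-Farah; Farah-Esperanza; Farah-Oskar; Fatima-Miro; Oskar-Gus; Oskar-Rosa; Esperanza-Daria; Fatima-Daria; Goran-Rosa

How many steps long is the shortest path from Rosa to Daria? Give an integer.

2

One shortest route is Rosa – Esperanza – Daria, which uses 2 edges, and Rosa and Daria are not directly tied, so nothing shorter exists. So d(Rosa,Daria) = 2.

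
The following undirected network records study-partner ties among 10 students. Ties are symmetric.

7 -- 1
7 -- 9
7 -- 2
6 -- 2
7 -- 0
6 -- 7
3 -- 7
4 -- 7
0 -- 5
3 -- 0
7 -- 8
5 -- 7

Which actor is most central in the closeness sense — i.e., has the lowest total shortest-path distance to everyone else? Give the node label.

Farness (sum of distances to all others) for each node — 0:15, 1:17, 2:16, 3:16, 4:17, 5:16, 6:16, 7:9, 8:17, 9:17.
The smallest farness is 9, for 7, so 7 has the highest closeness.

7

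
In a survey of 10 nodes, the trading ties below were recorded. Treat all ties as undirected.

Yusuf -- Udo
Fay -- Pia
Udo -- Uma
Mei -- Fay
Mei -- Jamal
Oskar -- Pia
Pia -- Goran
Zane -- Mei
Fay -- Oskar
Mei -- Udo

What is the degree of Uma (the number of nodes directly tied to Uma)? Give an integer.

1

Uma is directly tied to Udo. That is 1 neighbor, so the degree of Uma is 1.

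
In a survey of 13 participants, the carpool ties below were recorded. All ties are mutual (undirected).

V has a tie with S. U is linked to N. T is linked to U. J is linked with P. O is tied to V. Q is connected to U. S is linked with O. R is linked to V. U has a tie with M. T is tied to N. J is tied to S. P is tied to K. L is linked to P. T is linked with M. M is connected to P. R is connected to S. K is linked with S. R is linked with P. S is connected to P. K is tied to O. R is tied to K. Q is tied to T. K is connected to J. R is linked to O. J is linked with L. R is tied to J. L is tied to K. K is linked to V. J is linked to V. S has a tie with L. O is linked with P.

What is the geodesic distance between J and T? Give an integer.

3

One shortest route is J – P – M – T, which uses 3 edges, and at distance 2 from J we only reach {M, O}, which does not include T. So d(J,T) = 3.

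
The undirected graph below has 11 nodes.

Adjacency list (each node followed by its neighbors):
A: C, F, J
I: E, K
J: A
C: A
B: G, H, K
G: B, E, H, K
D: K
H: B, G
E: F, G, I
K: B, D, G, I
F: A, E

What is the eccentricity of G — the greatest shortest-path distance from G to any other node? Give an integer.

4

Distances from G: A:3, B:1, C:4, D:2, E:1, F:2, H:1, I:2, J:4, K:1.
The largest is 4 (to J and C), so the eccentricity of G is 4.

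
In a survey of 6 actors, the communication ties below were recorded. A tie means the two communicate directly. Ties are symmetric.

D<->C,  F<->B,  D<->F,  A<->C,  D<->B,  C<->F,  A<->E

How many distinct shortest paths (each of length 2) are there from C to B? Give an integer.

2

The shortest distance is 2. The length-2 paths are: C–D–B; C–F–B.
That gives 2 distinct shortest paths.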